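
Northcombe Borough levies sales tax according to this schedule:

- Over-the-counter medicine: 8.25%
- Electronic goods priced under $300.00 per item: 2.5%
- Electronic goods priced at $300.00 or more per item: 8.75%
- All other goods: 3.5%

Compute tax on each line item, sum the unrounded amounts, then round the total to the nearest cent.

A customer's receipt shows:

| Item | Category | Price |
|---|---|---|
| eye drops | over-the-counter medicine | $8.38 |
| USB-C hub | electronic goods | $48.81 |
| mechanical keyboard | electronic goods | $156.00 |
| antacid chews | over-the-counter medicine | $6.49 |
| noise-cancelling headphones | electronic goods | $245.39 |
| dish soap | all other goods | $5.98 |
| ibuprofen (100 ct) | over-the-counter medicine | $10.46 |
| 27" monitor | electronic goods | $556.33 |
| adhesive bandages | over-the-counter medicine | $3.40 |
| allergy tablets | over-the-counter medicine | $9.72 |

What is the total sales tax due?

Eye drops $8.38: over-the-counter medicine → 8.25% → $0.69135
USB-C hub $48.81: electronic goods, under $300.00 → 2.5% → $1.22025
Mechanical keyboard $156.00: electronic goods, under $300.00 → 2.5% → $3.90
Antacid chews $6.49: over-the-counter medicine → 8.25% → $0.535425
Noise-cancelling headphones $245.39: electronic goods, under $300.00 → 2.5% → $6.13475
Dish soap $5.98: all other goods → 3.5% → $0.2093
Ibuprofen (100 ct) $10.46: over-the-counter medicine → 8.25% → $0.86295
27" monitor $556.33: electronic goods, $300.00 or more → 8.75% → $48.678875
Adhesive bandages $3.40: over-the-counter medicine → 8.25% → $0.2805
Allergy tablets $9.72: over-the-counter medicine → 8.25% → $0.8019
Unrounded tax sum = $63.3153 → $63.32

$63.32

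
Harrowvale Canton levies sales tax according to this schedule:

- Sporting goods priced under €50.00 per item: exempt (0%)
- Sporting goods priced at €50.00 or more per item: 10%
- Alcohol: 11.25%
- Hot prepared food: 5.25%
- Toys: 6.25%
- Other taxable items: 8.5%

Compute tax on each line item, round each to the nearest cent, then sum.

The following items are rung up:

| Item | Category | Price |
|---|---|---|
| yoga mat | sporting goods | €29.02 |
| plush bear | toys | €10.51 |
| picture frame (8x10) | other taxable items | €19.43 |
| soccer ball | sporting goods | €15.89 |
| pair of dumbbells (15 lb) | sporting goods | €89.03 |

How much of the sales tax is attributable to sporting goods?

€8.90

Yoga mat €29.02: sporting goods, under €50.00 → 0% → €0.00
Soccer ball €15.89: sporting goods, under €50.00 → 0% → €0.00
Pair of dumbbells (15 lb) €89.03: sporting goods, €50.00 or more → 10% → €8.90
Tax on sporting goods = €0.00 + €0.00 + €8.90 = €8.90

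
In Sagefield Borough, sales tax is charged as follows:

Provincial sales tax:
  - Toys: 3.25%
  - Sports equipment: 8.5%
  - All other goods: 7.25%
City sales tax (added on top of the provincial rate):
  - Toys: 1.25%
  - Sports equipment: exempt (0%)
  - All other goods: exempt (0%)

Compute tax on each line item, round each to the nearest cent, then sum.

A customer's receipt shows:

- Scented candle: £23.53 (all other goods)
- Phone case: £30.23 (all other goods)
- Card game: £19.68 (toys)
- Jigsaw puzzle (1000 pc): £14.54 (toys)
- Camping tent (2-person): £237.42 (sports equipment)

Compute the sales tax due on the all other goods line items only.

Scented candle £23.53: all other goods → 7.25% + 0% city = 7.25% → £1.71
Phone case £30.23: all other goods → 7.25% + 0% city = 7.25% → £2.19
Tax on all other goods = £1.71 + £2.19 = £3.90

£3.90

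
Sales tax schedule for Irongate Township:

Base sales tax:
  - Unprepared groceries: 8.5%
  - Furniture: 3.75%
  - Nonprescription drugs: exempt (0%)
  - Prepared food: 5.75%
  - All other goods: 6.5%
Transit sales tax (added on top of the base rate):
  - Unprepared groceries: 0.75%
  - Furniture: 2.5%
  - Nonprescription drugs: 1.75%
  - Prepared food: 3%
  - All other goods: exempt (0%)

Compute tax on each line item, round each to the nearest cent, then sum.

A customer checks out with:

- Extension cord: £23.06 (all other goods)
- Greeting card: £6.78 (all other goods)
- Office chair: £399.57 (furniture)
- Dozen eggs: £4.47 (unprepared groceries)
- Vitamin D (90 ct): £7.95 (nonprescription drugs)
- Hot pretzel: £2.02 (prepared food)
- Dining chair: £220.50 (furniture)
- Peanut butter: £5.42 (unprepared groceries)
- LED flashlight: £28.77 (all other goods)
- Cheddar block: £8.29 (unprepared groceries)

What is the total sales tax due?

£44.56

Extension cord £23.06: all other goods → 6.5% + 0% transit = 6.5% → £1.50
Greeting card £6.78: all other goods → 6.5% + 0% transit = 6.5% → £0.44
Office chair £399.57: furniture → 3.75% + 2.5% transit = 6.25% → £24.97
Dozen eggs £4.47: unprepared groceries → 8.5% + 0.75% transit = 9.25% → £0.41
Vitamin D (90 ct) £7.95: nonprescription drugs → 0% + 1.75% transit = 1.75% → £0.14
Hot pretzel £2.02: prepared food → 5.75% + 3% transit = 8.75% → £0.18
Dining chair £220.50: furniture → 3.75% + 2.5% transit = 6.25% → £13.78
Peanut butter £5.42: unprepared groceries → 8.5% + 0.75% transit = 9.25% → £0.50
LED flashlight £28.77: all other goods → 6.5% + 0% transit = 6.5% → £1.87
Cheddar block £8.29: unprepared groceries → 8.5% + 0.75% transit = 9.25% → £0.77
Total tax = £1.50 + £0.44 + £24.97 + £0.41 + £0.14 + £0.18 + £13.78 + £0.50 + £1.87 + £0.77 = £44.56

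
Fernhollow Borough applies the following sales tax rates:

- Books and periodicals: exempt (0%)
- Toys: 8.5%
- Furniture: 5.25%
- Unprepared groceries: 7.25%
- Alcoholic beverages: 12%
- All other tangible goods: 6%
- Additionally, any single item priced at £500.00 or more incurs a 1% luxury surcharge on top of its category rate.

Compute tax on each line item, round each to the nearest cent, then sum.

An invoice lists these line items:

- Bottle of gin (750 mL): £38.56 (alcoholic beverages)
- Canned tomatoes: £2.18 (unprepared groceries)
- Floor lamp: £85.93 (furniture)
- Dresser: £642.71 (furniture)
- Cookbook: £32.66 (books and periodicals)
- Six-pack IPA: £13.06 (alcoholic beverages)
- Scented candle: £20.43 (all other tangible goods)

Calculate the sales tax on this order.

Bottle of gin (750 mL) £38.56: alcoholic beverages → 12% → £4.63
Canned tomatoes £2.18: unprepared groceries → 7.25% → £0.16
Floor lamp £85.93: furniture → 5.25% → £4.51
Dresser £642.71: furniture → 5.25% + 1% surcharge = 6.25% → £40.17
Cookbook £32.66: books and periodicals → 0% → £0.00
Six-pack IPA £13.06: alcoholic beverages → 12% → £1.57
Scented candle £20.43: all other tangible goods → 6% → £1.23
Total tax = £4.63 + £0.16 + £4.51 + £40.17 + £1.57 + £1.23 = £52.27

£52.27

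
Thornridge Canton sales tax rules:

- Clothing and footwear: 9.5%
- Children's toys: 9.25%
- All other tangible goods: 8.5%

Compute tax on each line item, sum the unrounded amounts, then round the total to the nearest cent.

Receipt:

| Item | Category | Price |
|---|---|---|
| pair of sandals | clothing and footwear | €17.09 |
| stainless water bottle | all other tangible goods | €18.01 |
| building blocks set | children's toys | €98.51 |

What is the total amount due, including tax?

€145.88

Pair of sandals €17.09: clothing and footwear → 9.5% → €1.62355
Stainless water bottle €18.01: all other tangible goods → 8.5% → €1.53085
Building blocks set €98.51: children's toys → 9.25% → €9.112175
Subtotal = €133.61; unrounded tax = €12.266575 → €12.27; total due = €145.88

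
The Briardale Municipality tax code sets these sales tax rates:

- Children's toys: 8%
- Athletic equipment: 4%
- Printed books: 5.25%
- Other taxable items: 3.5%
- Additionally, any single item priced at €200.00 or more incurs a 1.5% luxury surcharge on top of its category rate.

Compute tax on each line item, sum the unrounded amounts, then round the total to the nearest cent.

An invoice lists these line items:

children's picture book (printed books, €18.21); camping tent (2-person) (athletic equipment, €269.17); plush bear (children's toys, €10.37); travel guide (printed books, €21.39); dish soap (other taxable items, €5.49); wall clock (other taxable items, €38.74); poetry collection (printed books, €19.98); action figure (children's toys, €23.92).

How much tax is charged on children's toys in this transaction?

€2.74

Plush bear €10.37: children's toys → 8% → €0.8296
Action figure €23.92: children's toys → 8% → €1.9136
Tax on children's toys: unrounded sum = €2.7432 → €2.74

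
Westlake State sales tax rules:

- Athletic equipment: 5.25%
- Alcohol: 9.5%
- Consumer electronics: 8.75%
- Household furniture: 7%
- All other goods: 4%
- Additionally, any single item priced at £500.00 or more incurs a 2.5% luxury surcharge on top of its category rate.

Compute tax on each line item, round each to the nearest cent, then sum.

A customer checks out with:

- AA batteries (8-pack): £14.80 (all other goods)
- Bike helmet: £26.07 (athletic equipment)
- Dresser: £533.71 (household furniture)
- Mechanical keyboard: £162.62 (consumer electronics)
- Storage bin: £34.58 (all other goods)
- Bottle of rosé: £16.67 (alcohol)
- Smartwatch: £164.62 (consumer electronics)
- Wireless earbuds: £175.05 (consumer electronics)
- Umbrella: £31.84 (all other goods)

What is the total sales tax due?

£100.84

AA batteries (8-pack) £14.80: all other goods → 4% → £0.59
Bike helmet £26.07: athletic equipment → 5.25% → £1.37
Dresser £533.71: household furniture → 7% + 2.5% surcharge = 9.5% → £50.70
Mechanical keyboard £162.62: consumer electronics → 8.75% → £14.23
Storage bin £34.58: all other goods → 4% → £1.38
Bottle of rosé £16.67: alcohol → 9.5% → £1.58
Smartwatch £164.62: consumer electronics → 8.75% → £14.40
Wireless earbuds £175.05: consumer electronics → 8.75% → £15.32
Umbrella £31.84: all other goods → 4% → £1.27
Total tax = £0.59 + £1.37 + £50.70 + £14.23 + £1.38 + £1.58 + £14.40 + £15.32 + £1.27 = £100.84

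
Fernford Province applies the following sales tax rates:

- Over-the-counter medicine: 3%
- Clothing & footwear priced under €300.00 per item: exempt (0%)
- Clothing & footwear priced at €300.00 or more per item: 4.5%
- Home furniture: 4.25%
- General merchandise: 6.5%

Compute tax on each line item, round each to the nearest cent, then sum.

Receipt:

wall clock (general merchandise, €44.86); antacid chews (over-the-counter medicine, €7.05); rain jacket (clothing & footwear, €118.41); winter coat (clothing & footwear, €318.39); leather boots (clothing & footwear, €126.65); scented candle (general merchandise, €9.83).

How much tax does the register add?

€18.10

Wall clock €44.86: general merchandise → 6.5% → €2.92
Antacid chews €7.05: over-the-counter medicine → 3% → €0.21
Rain jacket €118.41: clothing & footwear, under €300.00 → 0% → €0.00
Winter coat €318.39: clothing & footwear, €300.00 or more → 4.5% → €14.33
Leather boots €126.65: clothing & footwear, under €300.00 → 0% → €0.00
Scented candle €9.83: general merchandise → 6.5% → €0.64
Total tax = €2.92 + €0.21 + €14.33 + €0.64 = €18.10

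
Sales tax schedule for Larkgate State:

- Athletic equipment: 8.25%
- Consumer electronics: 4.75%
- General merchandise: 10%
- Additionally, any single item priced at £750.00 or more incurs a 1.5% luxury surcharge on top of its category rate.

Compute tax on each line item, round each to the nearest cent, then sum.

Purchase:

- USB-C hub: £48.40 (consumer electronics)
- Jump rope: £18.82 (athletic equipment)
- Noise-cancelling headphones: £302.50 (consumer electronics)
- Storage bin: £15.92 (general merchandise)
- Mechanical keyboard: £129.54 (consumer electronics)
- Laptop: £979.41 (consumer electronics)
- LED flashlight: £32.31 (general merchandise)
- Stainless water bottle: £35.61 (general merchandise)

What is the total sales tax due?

USB-C hub £48.40: consumer electronics → 4.75% → £2.30
Jump rope £18.82: athletic equipment → 8.25% → £1.55
Noise-cancelling headphones £302.50: consumer electronics → 4.75% → £14.37
Storage bin £15.92: general merchandise → 10% → £1.59
Mechanical keyboard £129.54: consumer electronics → 4.75% → £6.15
Laptop £979.41: consumer electronics → 4.75% + 1.5% surcharge = 6.25% → £61.21
LED flashlight £32.31: general merchandise → 10% → £3.23
Stainless water bottle £35.61: general merchandise → 10% → £3.56
Total tax = £2.30 + £1.55 + £14.37 + £1.59 + £6.15 + £61.21 + £3.23 + £3.56 = £93.96

£93.96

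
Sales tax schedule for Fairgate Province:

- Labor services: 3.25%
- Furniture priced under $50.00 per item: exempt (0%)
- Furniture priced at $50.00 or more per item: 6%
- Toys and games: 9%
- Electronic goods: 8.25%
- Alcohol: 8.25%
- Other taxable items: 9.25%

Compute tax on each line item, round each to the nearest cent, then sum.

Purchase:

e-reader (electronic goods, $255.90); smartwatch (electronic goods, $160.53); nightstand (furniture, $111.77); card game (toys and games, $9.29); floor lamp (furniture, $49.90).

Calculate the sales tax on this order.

E-reader $255.90: electronic goods → 8.25% → $21.11
Smartwatch $160.53: electronic goods → 8.25% → $13.24
Nightstand $111.77: furniture, $50.00 or more → 6% → $6.71
Card game $9.29: toys and games → 9% → $0.84
Floor lamp $49.90: furniture, under $50.00 → 0% → $0.00
Total tax = $21.11 + $13.24 + $6.71 + $0.84 = $41.90

$41.90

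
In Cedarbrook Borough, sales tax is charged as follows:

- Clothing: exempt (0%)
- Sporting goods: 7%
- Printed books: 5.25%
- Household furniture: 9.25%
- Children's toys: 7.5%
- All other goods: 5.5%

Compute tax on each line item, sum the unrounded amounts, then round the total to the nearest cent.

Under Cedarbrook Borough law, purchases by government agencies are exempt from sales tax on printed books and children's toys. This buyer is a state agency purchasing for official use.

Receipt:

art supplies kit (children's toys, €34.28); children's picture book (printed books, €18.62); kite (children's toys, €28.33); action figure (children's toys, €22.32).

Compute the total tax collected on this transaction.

Art supplies kit €34.28: children's toys, buyer-exempt → 0% → €0.00
Children's picture book €18.62: printed books, buyer-exempt → 0% → €0.00
Kite €28.33: children's toys, buyer-exempt → 0% → €0.00
Action figure €22.32: children's toys, buyer-exempt → 0% → €0.00
Unrounded tax sum = €0.00 → €0.00

€0.00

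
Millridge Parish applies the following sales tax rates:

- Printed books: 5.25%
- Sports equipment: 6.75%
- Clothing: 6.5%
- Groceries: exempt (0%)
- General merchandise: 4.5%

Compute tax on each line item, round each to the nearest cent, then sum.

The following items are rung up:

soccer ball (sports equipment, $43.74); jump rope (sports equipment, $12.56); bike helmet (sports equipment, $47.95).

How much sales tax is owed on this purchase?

$7.04

Soccer ball $43.74: sports equipment → 6.75% → $2.95
Jump rope $12.56: sports equipment → 6.75% → $0.85
Bike helmet $47.95: sports equipment → 6.75% → $3.24
Total tax = $2.95 + $0.85 + $3.24 = $7.04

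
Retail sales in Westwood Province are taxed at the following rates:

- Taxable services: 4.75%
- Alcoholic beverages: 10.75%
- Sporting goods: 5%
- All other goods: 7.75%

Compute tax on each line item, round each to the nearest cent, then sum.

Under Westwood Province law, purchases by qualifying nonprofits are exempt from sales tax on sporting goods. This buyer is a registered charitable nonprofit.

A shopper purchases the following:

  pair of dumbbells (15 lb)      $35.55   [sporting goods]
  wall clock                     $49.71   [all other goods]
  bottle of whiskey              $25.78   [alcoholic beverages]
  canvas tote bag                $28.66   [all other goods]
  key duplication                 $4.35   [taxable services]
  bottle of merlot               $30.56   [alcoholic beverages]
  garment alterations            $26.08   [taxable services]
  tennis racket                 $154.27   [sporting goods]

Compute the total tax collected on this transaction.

Pair of dumbbells (15 lb) $35.55: sporting goods, buyer-exempt → 0% → $0.00
Wall clock $49.71: all other goods → 7.75% → $3.85
Bottle of whiskey $25.78: alcoholic beverages → 10.75% → $2.77
Canvas tote bag $28.66: all other goods → 7.75% → $2.22
Key duplication $4.35: taxable services → 4.75% → $0.21
Bottle of merlot $30.56: alcoholic beverages → 10.75% → $3.29
Garment alterations $26.08: taxable services → 4.75% → $1.24
Tennis racket $154.27: sporting goods, buyer-exempt → 0% → $0.00
Total tax = $3.85 + $2.77 + $2.22 + $0.21 + $3.29 + $1.24 = $13.58

$13.58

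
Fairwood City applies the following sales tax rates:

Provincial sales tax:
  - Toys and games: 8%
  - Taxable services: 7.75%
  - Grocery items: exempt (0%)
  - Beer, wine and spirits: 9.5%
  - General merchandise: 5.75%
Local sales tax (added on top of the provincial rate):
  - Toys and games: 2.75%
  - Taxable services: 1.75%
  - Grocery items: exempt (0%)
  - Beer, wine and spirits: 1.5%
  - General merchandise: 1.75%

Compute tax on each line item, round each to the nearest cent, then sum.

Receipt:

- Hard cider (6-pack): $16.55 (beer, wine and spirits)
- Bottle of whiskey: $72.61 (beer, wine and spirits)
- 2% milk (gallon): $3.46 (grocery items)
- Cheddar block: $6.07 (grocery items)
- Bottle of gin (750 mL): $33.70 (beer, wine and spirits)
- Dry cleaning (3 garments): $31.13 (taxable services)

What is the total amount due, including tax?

Hard cider (6-pack) $16.55: beer, wine and spirits → 9.5% + 1.5% local = 11% → $1.82
Bottle of whiskey $72.61: beer, wine and spirits → 9.5% + 1.5% local = 11% → $7.99
2% milk (gallon) $3.46: grocery items → 0% + 0% local = 0% → $0.00
Cheddar block $6.07: grocery items → 0% + 0% local = 0% → $0.00
Bottle of gin (750 mL) $33.70: beer, wine and spirits → 9.5% + 1.5% local = 11% → $3.71
Dry cleaning (3 garments) $31.13: taxable services → 7.75% + 1.75% local = 9.5% → $2.96
Subtotal = $163.52; tax = $16.48; total due = $180.00

$180.00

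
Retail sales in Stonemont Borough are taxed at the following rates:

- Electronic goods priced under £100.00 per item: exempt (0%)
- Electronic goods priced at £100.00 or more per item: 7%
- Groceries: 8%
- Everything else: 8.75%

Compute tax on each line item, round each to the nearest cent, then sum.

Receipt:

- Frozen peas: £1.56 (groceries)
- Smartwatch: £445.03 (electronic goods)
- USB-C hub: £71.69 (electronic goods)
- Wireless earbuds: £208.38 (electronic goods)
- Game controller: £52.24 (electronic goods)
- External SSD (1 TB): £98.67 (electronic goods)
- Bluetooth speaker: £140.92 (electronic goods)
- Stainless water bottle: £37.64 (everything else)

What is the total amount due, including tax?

£1115.14

Frozen peas £1.56: groceries → 8% → £0.12
Smartwatch £445.03: electronic goods, £100.00 or more → 7% → £31.15
USB-C hub £71.69: electronic goods, under £100.00 → 0% → £0.00
Wireless earbuds £208.38: electronic goods, £100.00 or more → 7% → £14.59
Game controller £52.24: electronic goods, under £100.00 → 0% → £0.00
External SSD (1 TB) £98.67: electronic goods, under £100.00 → 0% → £0.00
Bluetooth speaker £140.92: electronic goods, £100.00 or more → 7% → £9.86
Stainless water bottle £37.64: everything else → 8.75% → £3.29
Subtotal = £1056.13; tax = £59.01; total due = £1115.14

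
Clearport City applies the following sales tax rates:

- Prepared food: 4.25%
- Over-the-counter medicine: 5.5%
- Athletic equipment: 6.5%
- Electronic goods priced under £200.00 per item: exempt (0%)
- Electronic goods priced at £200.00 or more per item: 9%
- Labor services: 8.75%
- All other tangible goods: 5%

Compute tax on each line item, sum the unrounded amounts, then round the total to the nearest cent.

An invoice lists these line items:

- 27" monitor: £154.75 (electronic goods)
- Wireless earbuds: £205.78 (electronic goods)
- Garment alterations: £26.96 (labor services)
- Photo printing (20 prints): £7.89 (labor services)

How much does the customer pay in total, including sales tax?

£416.95

27" monitor £154.75: electronic goods, under £200.00 → 0% → £0.00
Wireless earbuds £205.78: electronic goods, £200.00 or more → 9% → £18.5202
Garment alterations £26.96: labor services → 8.75% → £2.359
Photo printing (20 prints) £7.89: labor services → 8.75% → £0.690375
Subtotal = £395.38; unrounded tax = £21.569575 → £21.57; total due = £416.95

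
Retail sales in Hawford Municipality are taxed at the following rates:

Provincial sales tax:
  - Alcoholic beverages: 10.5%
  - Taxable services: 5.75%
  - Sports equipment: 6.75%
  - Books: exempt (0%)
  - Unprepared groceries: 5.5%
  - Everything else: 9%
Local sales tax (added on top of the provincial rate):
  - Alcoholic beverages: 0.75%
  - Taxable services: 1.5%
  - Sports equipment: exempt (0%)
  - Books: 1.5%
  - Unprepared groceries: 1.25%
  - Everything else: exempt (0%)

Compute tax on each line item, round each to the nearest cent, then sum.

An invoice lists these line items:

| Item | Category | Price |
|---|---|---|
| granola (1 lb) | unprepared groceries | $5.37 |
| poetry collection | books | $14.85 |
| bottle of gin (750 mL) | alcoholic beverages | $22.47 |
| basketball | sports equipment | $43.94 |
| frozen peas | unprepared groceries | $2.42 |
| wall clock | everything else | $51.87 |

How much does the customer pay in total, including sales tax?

$151.83

Granola (1 lb) $5.37: unprepared groceries → 5.5% + 1.25% local = 6.75% → $0.36
Poetry collection $14.85: books → 0% + 1.5% local = 1.5% → $0.22
Bottle of gin (750 mL) $22.47: alcoholic beverages → 10.5% + 0.75% local = 11.25% → $2.53
Basketball $43.94: sports equipment → 6.75% + 0% local = 6.75% → $2.97
Frozen peas $2.42: unprepared groceries → 5.5% + 1.25% local = 6.75% → $0.16
Wall clock $51.87: everything else → 9% + 0% local = 9% → $4.67
Subtotal = $140.92; tax = $10.91; total due = $151.83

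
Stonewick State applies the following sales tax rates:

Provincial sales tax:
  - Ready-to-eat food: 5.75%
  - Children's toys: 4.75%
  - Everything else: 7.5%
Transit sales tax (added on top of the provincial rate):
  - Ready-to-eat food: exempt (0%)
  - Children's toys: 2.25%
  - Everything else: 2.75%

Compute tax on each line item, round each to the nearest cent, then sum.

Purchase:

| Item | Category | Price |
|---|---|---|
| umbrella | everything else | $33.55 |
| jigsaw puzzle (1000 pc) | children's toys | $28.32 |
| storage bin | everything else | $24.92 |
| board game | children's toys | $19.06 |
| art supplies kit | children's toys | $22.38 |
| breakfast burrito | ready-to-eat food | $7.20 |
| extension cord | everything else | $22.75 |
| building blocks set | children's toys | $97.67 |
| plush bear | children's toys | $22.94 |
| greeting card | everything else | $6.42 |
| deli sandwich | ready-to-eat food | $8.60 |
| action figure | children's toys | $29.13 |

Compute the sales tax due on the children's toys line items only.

Jigsaw puzzle (1000 pc) $28.32: children's toys → 4.75% + 2.25% transit = 7% → $1.98
Board game $19.06: children's toys → 4.75% + 2.25% transit = 7% → $1.33
Art supplies kit $22.38: children's toys → 4.75% + 2.25% transit = 7% → $1.57
Building blocks set $97.67: children's toys → 4.75% + 2.25% transit = 7% → $6.84
Plush bear $22.94: children's toys → 4.75% + 2.25% transit = 7% → $1.61
Action figure $29.13: children's toys → 4.75% + 2.25% transit = 7% → $2.04
Tax on children's toys = $1.98 + $1.33 + $1.57 + $6.84 + $1.61 + $2.04 = $15.37

$15.37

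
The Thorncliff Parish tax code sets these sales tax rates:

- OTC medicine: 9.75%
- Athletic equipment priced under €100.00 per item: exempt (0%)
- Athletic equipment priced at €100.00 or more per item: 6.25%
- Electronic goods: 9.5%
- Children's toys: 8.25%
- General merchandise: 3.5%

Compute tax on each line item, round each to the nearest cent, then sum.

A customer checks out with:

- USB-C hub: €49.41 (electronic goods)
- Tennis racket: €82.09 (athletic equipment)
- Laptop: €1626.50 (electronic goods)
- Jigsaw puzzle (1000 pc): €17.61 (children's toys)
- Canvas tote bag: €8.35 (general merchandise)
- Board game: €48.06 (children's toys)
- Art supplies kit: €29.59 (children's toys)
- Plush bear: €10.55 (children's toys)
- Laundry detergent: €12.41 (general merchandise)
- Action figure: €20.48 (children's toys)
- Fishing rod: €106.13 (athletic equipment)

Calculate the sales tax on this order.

€176.97

USB-C hub €49.41: electronic goods → 9.5% → €4.69
Tennis racket €82.09: athletic equipment, under €100.00 → 0% → €0.00
Laptop €1626.50: electronic goods → 9.5% → €154.52
Jigsaw puzzle (1000 pc) €17.61: children's toys → 8.25% → €1.45
Canvas tote bag €8.35: general merchandise → 3.5% → €0.29
Board game €48.06: children's toys → 8.25% → €3.96
Art supplies kit €29.59: children's toys → 8.25% → €2.44
Plush bear €10.55: children's toys → 8.25% → €0.87
Laundry detergent €12.41: general merchandise → 3.5% → €0.43
Action figure €20.48: children's toys → 8.25% → €1.69
Fishing rod €106.13: athletic equipment, €100.00 or more → 6.25% → €6.63
Total tax = €4.69 + €154.52 + €1.45 + €0.29 + €3.96 + €2.44 + €0.87 + €0.43 + €1.69 + €6.63 = €176.97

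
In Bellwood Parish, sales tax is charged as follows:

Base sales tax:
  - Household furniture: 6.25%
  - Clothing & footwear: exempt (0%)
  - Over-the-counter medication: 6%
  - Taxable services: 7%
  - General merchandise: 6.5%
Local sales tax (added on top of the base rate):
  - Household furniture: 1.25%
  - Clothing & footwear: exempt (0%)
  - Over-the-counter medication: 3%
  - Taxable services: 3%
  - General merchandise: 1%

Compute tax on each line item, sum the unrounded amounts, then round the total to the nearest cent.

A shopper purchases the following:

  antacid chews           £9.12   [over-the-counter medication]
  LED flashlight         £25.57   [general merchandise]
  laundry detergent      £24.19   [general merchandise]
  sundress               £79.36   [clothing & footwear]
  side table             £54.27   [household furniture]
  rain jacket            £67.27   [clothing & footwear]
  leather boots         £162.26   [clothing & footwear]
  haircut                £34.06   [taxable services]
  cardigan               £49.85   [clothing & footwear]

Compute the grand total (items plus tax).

Antacid chews £9.12: over-the-counter medication → 6% + 3% local = 9% → £0.8208
LED flashlight £25.57: general merchandise → 6.5% + 1% local = 7.5% → £1.91775
Laundry detergent £24.19: general merchandise → 6.5% + 1% local = 7.5% → £1.81425
Sundress £79.36: clothing & footwear → 0% + 0% local = 0% → £0.00
Side table £54.27: household furniture → 6.25% + 1.25% local = 7.5% → £4.07025
Rain jacket £67.27: clothing & footwear → 0% + 0% local = 0% → £0.00
Leather boots £162.26: clothing & footwear → 0% + 0% local = 0% → £0.00
Haircut £34.06: taxable services → 7% + 3% local = 10% → £3.406
Cardigan £49.85: clothing & footwear → 0% + 0% local = 0% → £0.00
Subtotal = £505.95; unrounded tax = £12.02905 → £12.03; total due = £517.98

£517.98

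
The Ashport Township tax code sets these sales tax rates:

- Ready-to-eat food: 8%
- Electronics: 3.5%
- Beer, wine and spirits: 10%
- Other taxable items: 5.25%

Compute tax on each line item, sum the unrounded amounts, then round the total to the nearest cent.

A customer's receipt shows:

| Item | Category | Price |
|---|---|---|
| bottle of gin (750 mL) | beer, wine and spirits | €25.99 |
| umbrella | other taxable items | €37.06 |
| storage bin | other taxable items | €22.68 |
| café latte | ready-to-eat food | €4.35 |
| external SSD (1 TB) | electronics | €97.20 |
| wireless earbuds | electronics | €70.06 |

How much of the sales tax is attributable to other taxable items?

Umbrella €37.06: other taxable items → 5.25% → €1.94565
Storage bin €22.68: other taxable items → 5.25% → €1.1907
Tax on other taxable items: unrounded sum = €3.13635 → €3.14

€3.14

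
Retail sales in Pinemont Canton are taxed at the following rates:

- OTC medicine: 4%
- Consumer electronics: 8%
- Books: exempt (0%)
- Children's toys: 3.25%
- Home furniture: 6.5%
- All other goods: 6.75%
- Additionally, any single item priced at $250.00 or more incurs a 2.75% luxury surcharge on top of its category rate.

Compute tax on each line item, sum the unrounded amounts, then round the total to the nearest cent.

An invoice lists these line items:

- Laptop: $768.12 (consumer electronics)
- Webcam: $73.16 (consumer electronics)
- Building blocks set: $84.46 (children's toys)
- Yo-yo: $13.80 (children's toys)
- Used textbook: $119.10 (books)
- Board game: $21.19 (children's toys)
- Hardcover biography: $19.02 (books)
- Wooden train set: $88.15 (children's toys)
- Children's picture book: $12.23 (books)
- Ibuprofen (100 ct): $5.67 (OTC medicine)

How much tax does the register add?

Laptop $768.12: consumer electronics → 8% + 2.75% surcharge = 10.75% → $82.5729
Webcam $73.16: consumer electronics → 8% → $5.8528
Building blocks set $84.46: children's toys → 3.25% → $2.74495
Yo-yo $13.80: children's toys → 3.25% → $0.4485
Used textbook $119.10: books → 0% → $0.00
Board game $21.19: children's toys → 3.25% → $0.688675
Hardcover biography $19.02: books → 0% → $0.00
Wooden train set $88.15: children's toys → 3.25% → $2.864875
Children's picture book $12.23: books → 0% → $0.00
Ibuprofen (100 ct) $5.67: OTC medicine → 4% → $0.2268
Unrounded tax sum = $95.3995 → $95.40

$95.40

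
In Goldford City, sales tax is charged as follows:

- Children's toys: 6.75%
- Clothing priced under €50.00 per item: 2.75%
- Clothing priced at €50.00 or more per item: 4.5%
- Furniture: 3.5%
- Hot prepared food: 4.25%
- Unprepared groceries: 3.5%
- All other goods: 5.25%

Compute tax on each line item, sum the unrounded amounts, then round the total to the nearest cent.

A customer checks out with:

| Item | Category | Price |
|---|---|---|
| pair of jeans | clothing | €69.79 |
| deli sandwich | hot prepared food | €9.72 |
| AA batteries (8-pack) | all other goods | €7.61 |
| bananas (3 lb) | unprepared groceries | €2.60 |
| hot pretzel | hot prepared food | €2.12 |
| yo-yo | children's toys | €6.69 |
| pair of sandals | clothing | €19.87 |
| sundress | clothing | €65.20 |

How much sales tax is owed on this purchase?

Pair of jeans €69.79: clothing, €50.00 or more → 4.5% → €3.14055
Deli sandwich €9.72: hot prepared food → 4.25% → €0.4131
AA batteries (8-pack) €7.61: all other goods → 5.25% → €0.399525
Bananas (3 lb) €2.60: unprepared groceries → 3.5% → €0.091
Hot pretzel €2.12: hot prepared food → 4.25% → €0.0901
Yo-yo €6.69: children's toys → 6.75% → €0.451575
Pair of sandals €19.87: clothing, under €50.00 → 2.75% → €0.546425
Sundress €65.20: clothing, €50.00 or more → 4.5% → €2.934
Unrounded tax sum = €8.066275 → €8.07

€8.07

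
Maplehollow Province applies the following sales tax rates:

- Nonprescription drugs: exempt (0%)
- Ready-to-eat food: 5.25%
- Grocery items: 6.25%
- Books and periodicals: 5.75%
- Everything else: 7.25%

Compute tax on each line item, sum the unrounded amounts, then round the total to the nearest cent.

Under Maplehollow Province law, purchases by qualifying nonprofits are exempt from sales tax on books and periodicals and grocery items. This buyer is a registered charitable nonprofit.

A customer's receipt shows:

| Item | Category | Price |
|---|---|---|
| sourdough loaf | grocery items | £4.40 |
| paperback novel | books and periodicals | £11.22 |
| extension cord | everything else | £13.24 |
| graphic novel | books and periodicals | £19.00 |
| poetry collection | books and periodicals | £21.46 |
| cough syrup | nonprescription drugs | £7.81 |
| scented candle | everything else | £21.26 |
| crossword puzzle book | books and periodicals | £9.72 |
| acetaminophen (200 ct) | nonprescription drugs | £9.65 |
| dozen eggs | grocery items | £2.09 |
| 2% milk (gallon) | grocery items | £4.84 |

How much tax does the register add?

£2.50

Sourdough loaf £4.40: grocery items, buyer-exempt → 0% → £0.00
Paperback novel £11.22: books and periodicals, buyer-exempt → 0% → £0.00
Extension cord £13.24: everything else → 7.25% → £0.9599
Graphic novel £19.00: books and periodicals, buyer-exempt → 0% → £0.00
Poetry collection £21.46: books and periodicals, buyer-exempt → 0% → £0.00
Cough syrup £7.81: nonprescription drugs → 0% → £0.00
Scented candle £21.26: everything else → 7.25% → £1.54135
Crossword puzzle book £9.72: books and periodicals, buyer-exempt → 0% → £0.00
Acetaminophen (200 ct) £9.65: nonprescription drugs → 0% → £0.00
Dozen eggs £2.09: grocery items, buyer-exempt → 0% → £0.00
2% milk (gallon) £4.84: grocery items, buyer-exempt → 0% → £0.00
Unrounded tax sum = £2.50125 → £2.50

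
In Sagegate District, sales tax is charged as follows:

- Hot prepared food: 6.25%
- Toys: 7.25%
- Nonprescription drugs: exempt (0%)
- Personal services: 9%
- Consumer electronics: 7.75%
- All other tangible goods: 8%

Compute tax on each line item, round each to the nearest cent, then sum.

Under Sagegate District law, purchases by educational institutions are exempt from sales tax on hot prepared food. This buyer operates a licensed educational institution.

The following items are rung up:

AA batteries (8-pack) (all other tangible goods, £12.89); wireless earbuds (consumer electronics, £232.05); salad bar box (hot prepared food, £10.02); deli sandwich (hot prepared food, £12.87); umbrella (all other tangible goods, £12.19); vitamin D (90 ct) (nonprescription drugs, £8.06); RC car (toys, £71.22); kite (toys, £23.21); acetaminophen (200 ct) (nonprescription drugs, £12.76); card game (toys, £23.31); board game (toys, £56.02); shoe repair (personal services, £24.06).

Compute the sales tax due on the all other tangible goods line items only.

AA batteries (8-pack) £12.89: all other tangible goods → 8% → £1.03
Umbrella £12.19: all other tangible goods → 8% → £0.98
Tax on all other tangible goods = £1.03 + £0.98 = £2.01

£2.01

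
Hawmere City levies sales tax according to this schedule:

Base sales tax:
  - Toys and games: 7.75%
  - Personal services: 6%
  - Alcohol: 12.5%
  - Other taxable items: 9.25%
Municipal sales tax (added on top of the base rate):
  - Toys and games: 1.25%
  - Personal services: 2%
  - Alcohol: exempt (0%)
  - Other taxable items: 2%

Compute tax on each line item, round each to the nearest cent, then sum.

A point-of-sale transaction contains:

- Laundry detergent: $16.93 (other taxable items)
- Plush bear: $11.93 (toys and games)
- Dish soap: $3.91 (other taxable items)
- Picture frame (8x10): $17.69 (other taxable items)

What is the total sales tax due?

$5.40

Laundry detergent $16.93: other taxable items → 9.25% + 2% municipal = 11.25% → $1.90
Plush bear $11.93: toys and games → 7.75% + 1.25% municipal = 9% → $1.07
Dish soap $3.91: other taxable items → 9.25% + 2% municipal = 11.25% → $0.44
Picture frame (8x10) $17.69: other taxable items → 9.25% + 2% municipal = 11.25% → $1.99
Total tax = $1.90 + $1.07 + $0.44 + $1.99 = $5.40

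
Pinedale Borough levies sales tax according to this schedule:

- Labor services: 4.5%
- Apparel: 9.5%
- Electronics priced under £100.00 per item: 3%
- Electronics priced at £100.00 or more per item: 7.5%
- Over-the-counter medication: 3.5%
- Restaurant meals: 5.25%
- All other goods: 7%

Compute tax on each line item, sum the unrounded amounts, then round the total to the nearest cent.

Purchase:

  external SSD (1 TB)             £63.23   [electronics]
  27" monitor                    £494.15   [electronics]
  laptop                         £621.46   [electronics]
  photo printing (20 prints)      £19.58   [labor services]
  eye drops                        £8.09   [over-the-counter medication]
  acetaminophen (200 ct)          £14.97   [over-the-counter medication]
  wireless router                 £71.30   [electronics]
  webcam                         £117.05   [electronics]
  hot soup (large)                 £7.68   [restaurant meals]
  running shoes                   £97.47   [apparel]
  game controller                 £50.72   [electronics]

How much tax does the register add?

External SSD (1 TB) £63.23: electronics, under £100.00 → 3% → £1.8969
27" monitor £494.15: electronics, £100.00 or more → 7.5% → £37.06125
Laptop £621.46: electronics, £100.00 or more → 7.5% → £46.6095
Photo printing (20 prints) £19.58: labor services → 4.5% → £0.8811
Eye drops £8.09: over-the-counter medication → 3.5% → £0.28315
Acetaminophen (200 ct) £14.97: over-the-counter medication → 3.5% → £0.52395
Wireless router £71.30: electronics, under £100.00 → 3% → £2.139
Webcam £117.05: electronics, £100.00 or more → 7.5% → £8.77875
Hot soup (large) £7.68: restaurant meals → 5.25% → £0.4032
Running shoes £97.47: apparel → 9.5% → £9.25965
Game controller £50.72: electronics, under £100.00 → 3% → £1.5216
Unrounded tax sum = £109.35805 → £109.36

£109.36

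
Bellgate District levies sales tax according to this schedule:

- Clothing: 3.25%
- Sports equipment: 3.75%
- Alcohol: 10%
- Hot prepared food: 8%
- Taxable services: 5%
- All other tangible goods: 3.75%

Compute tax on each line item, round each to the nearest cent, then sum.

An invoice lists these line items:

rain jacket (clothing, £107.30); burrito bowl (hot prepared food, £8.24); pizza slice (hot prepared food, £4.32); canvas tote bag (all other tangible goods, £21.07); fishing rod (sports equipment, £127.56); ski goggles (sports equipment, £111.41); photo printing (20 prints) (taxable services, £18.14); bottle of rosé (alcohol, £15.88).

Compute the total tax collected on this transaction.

£16.75

Rain jacket £107.30: clothing → 3.25% → £3.49
Burrito bowl £8.24: hot prepared food → 8% → £0.66
Pizza slice £4.32: hot prepared food → 8% → £0.35
Canvas tote bag £21.07: all other tangible goods → 3.75% → £0.79
Fishing rod £127.56: sports equipment → 3.75% → £4.78
Ski goggles £111.41: sports equipment → 3.75% → £4.18
Photo printing (20 prints) £18.14: taxable services → 5% → £0.91
Bottle of rosé £15.88: alcohol → 10% → £1.59
Total tax = £3.49 + £0.66 + £0.35 + £0.79 + £4.78 + £4.18 + £0.91 + £1.59 = £16.75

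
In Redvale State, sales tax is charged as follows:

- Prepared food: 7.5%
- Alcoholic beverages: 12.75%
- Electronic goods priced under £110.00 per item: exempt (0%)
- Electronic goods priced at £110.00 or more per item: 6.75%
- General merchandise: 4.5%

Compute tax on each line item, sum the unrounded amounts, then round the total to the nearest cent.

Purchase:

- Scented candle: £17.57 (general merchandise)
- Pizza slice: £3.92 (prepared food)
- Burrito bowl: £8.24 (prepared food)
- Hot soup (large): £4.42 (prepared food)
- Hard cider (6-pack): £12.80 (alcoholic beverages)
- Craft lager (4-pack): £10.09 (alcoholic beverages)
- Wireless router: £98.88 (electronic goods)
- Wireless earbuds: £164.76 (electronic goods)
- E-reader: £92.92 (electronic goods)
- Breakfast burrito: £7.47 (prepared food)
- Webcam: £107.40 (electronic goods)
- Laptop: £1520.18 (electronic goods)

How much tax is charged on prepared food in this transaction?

Pizza slice £3.92: prepared food → 7.5% → £0.294
Burrito bowl £8.24: prepared food → 7.5% → £0.618
Hot soup (large) £4.42: prepared food → 7.5% → £0.3315
Breakfast burrito £7.47: prepared food → 7.5% → £0.56025
Tax on prepared food: unrounded sum = £1.80375 → £1.80

£1.80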